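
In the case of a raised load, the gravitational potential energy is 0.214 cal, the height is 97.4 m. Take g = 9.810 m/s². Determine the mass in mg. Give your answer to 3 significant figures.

937 mg

Rearranging PE = m·g·h for m: m = PE/(g·h).
PE = 0.214 cal = 0.8954 J; h = 97.4 m; g = 9.810 m/s².
m = 9.371×10^-4 kg
9.371×10^-4 kg × (1 mg / 1.000×10^-6 kg) = 937.1 mg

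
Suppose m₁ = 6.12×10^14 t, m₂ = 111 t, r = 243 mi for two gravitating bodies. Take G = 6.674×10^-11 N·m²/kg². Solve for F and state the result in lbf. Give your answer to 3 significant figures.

From Newton's law of gravitation: F = Gm₁m₂/r².
m₁ = 6.12×10^14 t = 6.120×10^17 kg; m₂ = 111 t = 1.110×10^5 kg; r = 243 mi = 3.911×10^5 m; G = 6.674×10^-11 N·m²/kg².
F = 29.64 N  (the unit combination reduces to kg·m/s² = N)
29.64 N × (1 lbf / 4.448 N) = 6.664 lbf

6.66 lbf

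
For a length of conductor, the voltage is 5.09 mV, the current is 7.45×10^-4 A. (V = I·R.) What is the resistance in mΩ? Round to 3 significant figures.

From Ohm's law: R = V/I.
V = 5.09 mV = 0.005090 V; I = 7.45×10^-4 A.
R = 6.832 Ω
6.832 Ω × (1 mΩ / 0.001000 Ω) = 6832 mΩ

6830 mΩ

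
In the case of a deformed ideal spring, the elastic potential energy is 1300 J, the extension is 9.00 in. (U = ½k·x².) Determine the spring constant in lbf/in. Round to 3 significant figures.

284 lbf/in

Rearranging U = ½k·x² for k: k = 2U/x².
U = 1300 J; x = 9.00 in = 0.2286 m.
k = 49753 N/m
49753 N/m × (1 lbf/in / 175.1 N/m) = 284.1 lbf/in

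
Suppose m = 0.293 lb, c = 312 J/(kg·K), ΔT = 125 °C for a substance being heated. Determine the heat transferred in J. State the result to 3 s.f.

Directly: Q = mcΔT.
m = 0.293 lb = 0.1329 kg; c = 312 J/(kg·K); ΔT = 125 °C = 125.0 K.
Q = 5183 J

5180 J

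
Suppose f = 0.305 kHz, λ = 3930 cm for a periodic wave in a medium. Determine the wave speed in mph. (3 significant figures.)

v is given directly by: v = fλ.
f = 0.305 kHz = 305.0 Hz; λ = 3930 cm = 39.30 m.
v = 11987 m/s
11987 m/s × (1 mph / 0.4470 m/s) = 26813 mph

26800 mph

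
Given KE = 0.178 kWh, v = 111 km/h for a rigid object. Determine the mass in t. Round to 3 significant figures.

Rearranging: m = 2·KE/v².
KE = 0.178 kWh = 6.408×10^5 J; v = 111 km/h = 30.83 m/s.
m = 1348 kg
1348 kg × (1 t / 1000 kg) = 1.348 t

1.35 t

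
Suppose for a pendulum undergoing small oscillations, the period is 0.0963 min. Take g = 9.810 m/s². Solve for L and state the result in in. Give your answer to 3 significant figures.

327 in

Solving T = 2π√(L/g) for L: L = g·(T/2π)².
T = 0.0963 min = 5.778 s; g = 9.810 m/s².
L = 8.296 m
8.296 m × (1 in / 0.02540 m) = 326.6 in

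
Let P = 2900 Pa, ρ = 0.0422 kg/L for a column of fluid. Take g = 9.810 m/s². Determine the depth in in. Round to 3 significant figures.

276 in

Solving P = ρ·g·h for h: h = P/(ρ·g).
P = 2900 Pa; ρ = 0.0422 kg/L = 42.20 kg/m³; g = 9.810 m/s².
h = 7.005 m
7.005 m × (1 in / 0.02540 m) = 275.8 in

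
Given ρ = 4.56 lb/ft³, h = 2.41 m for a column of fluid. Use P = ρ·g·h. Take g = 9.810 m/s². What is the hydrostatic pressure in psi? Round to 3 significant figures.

Directly: P = ρgh.
ρ = 4.56 lb/ft³ = 73.04 kg/m³; h = 2.41 m; g = 9.810 m/s².
P = 1727 Pa
1727 Pa × (1 psi / 6895 Pa) = 0.2505 psi

0.250 psi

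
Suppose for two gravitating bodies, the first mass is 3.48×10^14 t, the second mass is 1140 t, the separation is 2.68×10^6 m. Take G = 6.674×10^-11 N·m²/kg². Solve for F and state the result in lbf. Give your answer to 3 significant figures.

Directly: F = Gm₁m₂/r².
m₁ = 3.48×10^14 t = 3.480×10^17 kg; m₂ = 1140 t = 1.140×10^6 kg; r = 2.68×10^6 m; G = 6.674×10^-11 N·m²/kg².
F = 3.686 N
3.686 N × (1 lbf / 4.448 N) = 0.8287 lbf

0.829 lbf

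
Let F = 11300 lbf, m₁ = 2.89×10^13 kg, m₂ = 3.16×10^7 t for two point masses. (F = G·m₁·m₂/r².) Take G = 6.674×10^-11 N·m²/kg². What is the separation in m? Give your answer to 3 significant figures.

From Newton's law of gravitation: r = √(G·m₁m₂/F).
F = 11300 lbf = 50265 N; m₁ = 2.89×10^13 kg; m₂ = 3.16×10^7 t = 3.160×10^10 kg; G = 6.674×10^-11 N·m²/kg².
r = 34822 m

34800 m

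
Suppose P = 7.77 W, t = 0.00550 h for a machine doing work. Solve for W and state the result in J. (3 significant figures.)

Rearranging P = W/t for W: W = P·t.
P = 7.77 W; t = 0.00550 h = 19.80 s.
W = 153.8 J  (the unit combination reduces to kg·m²/s² = J)

154 J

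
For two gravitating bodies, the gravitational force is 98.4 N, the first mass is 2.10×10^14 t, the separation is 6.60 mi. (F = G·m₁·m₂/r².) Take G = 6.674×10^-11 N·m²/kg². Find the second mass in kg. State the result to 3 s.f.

Solving F = G·m₁·m₂/r² for m₂: m₂ = F·r²/(G·m₁).
F = 98.4 N; m₁ = 2.10×10^14 t = 2.100×10^17 kg; r = 6.60 mi = 10622 m; G = 6.674×10^-11 N·m²/kg².
m₂ = 792.1 kg

792 kg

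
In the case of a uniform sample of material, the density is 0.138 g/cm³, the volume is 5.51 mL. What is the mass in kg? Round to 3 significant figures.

Rearranging: m = ρV.
ρ = 0.138 g/cm³ = 138.0 kg/m³; V = 5.51 mL = 5.510×10^-6 m³.
m = 7.604×10^-4 kg

7.60×10^-4 kg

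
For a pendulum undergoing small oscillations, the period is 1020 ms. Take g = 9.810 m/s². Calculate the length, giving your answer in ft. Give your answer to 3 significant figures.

Rearranging: L = g·(T/2π)².
T = 1020 ms = 1.020 s; g = 9.810 m/s².
L = 0.2585 m
0.2585 m × (1 ft / 0.3048 m) = 0.8482 ft

0.848 ft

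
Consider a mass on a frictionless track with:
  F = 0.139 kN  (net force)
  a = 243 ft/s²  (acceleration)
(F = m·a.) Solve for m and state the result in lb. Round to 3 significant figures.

From Newton's second law: m = F/a.
F = 0.139 kN = 139.0 N; a = 243 ft/s² = 74.07 m/s².
m = 1.877 kg
1.877 kg × (1 lb / 0.4536 kg) = 4.137 lb

4.14 lb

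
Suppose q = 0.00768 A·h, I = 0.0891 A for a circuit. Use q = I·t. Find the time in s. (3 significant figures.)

Rearranging q = I·t for t: t = q/I.
q = 0.00768 A·h = 27.65 C; I = 0.0891 A.
t = 310.3 s

310 s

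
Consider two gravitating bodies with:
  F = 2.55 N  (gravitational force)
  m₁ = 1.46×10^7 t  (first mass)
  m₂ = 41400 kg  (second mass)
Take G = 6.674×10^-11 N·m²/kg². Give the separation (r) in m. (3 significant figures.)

From Newton's law of gravitation: r = √(G·m₁m₂/F).
F = 2.55 N; m₁ = 1.46×10^7 t = 1.460×10^10 kg; m₂ = 41400 kg; G = 6.674×10^-11 N·m²/kg².
r = 125.8 m

126 m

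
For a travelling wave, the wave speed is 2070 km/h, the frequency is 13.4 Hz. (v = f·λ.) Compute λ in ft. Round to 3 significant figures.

Solving v = f·λ for λ: λ = v/f.
v = 2070 km/h = 575.0 m/s; f = 13.4 Hz.
λ = 42.91 m
42.91 m × (1 ft / 0.3048 m) = 140.8 ft

141 ft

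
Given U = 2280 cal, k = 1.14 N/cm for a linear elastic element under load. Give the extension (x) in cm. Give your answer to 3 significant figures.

1290 cm

Solving U = ½k·x² for x: x = √(2U/k).
U = 2280 cal = 9540 J; k = 1.14 N/cm = 114.0 N/m.
x = 12.94 m
12.94 m × (1 cm / 0.01000 m) = 1294 cm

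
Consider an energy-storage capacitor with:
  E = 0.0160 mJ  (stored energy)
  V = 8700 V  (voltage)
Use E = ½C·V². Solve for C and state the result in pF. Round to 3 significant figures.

0.423 pF

Rearranging E = ½C·V² for C: C = 2E/V².
E = 0.0160 mJ = 1.600×10^-5 J; V = 8700 V.
C = 4.228×10^-13 F
4.228×10^-13 F × (1 pF / 1.000×10^-12 F) = 0.4228 pF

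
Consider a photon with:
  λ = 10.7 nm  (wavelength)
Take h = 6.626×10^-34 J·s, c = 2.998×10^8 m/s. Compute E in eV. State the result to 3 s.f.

Directly: E = hc/λ.
λ = 10.7 nm = 1.070×10^-8 m; h = 6.626×10^-34 J·s; c = 2.998×10^8 m/s.
E = 1.857×10^-17 J
1.857×10^-17 J × (1 eV / 1.602×10^-19 J) = 115.9 eV

116 eV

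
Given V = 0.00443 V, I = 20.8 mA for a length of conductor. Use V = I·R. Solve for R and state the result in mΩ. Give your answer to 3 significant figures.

From Ohm's law: R = V/I.
V = 0.00443 V; I = 20.8 mA = 0.02080 A.
R = 0.2130 Ω
0.2130 Ω × (1 mΩ / 0.001000 Ω) = 213.0 mΩ

213 mΩ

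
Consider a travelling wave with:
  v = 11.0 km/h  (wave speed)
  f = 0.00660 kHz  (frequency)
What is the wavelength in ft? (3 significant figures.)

1.52 ft

Rearranging: λ = v/f.
v = 11.0 km/h = 3.056 m/s; f = 0.00660 kHz = 6.600 Hz.
λ = 0.4630 m
0.4630 m × (1 ft / 0.3048 m) = 1.519 ft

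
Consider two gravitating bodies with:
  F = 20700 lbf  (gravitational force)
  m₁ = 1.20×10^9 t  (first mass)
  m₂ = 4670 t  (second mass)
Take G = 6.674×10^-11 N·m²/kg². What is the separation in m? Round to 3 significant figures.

63.7 m

From Newton's law of gravitation: r = √(G·m₁m₂/F).
F = 20700 lbf = 92078 N; m₁ = 1.20×10^9 t = 1.200×10^12 kg; m₂ = 4670 t = 4.670×10^6 kg; G = 6.674×10^-11 N·m²/kg².
r = 63.73 m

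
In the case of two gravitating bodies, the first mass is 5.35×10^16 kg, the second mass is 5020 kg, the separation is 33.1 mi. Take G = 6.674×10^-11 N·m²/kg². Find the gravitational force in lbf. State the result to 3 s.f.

1.42 lbf

F is given directly by: F = Gm₁m₂/r².
m₁ = 5.35×10^16 kg; m₂ = 5020 kg; r = 33.1 mi = 53269 m; G = 6.674×10^-11 N·m²/kg².
F = 6.317 N
6.317 N × (1 lbf / 4.448 N) = 1.420 lbf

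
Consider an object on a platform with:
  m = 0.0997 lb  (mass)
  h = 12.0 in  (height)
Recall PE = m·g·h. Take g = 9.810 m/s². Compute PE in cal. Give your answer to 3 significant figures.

PE is given directly by: PE = mgh.
m = 0.0997 lb = 0.04522 kg; h = 12.0 in = 0.3048 m; g = 9.810 m/s².
PE = 0.1352 J  (the unit combination reduces to kg·m²/s² = J)
0.1352 J × (1 cal / 4.184 J) = 0.03232 cal

0.0323 cal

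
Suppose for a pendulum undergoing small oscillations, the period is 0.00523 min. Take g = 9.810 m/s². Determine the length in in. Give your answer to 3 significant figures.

0.963 in

Solving T = 2π√(L/g) for L: L = g·(T/2π)².
T = 0.00523 min = 0.3138 s; g = 9.810 m/s².
L = 0.02447 m
0.02447 m × (1 in / 0.02540 m) = 0.9633 in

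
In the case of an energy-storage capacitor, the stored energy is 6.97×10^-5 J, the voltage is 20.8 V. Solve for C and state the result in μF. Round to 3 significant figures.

Rearranging E = ½C·V² for C: C = 2E/V².
E = 6.97×10^-5 J; V = 20.8 V.
C = 3.222×10^-7 F
3.222×10^-7 F × (1 μF / 1.000×10^-6 F) = 0.3222 μF

0.322 μF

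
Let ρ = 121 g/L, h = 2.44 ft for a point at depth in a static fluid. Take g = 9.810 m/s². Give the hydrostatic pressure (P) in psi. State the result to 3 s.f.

0.128 psi

P is given directly by: P = ρgh.
ρ = 121 g/L = 121.0 kg/m³; h = 2.44 ft = 0.7437 m; g = 9.810 m/s².
P = 882.8 Pa
882.8 Pa × (1 psi / 6895 Pa) = 0.1280 psi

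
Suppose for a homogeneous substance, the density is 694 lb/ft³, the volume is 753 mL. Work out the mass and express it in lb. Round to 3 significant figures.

18.5 lb

Rearranging ρ = m/V for m: m = ρV.
ρ = 694 lb/ft³ = 11117 kg/m³; V = 753 mL = 7.530×10^-4 m³.
m = 8.371 kg
8.371 kg × (1 lb / 0.4536 kg) = 18.45 lb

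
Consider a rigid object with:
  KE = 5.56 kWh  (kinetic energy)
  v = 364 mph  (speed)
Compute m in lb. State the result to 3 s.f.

3330 lb

Rearranging: m = 2·KE/v².
KE = 5.56 kWh = 2.002×10^7 J; v = 364 mph = 162.7 m/s.
m = 1512 kg
1512 kg × (1 lb / 0.4536 kg) = 3333 lb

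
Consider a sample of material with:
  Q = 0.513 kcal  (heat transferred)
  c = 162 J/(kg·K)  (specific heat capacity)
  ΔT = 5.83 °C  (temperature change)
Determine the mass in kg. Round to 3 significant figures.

Rearranging: m = Q/(c·ΔT).
Q = 0.513 kcal = 2146 J; c = 162 J/(kg·K); ΔT = 5.83 °C = 5.830 K.
m = 2.273 kg

2.27 kg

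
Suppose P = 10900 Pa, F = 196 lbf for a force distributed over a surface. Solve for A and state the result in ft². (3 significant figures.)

Rearranging P = F/A for A: A = F/P.
P = 10900 Pa; F = 196 lbf = 871.9 N.
A = 0.07999 m²
0.07999 m² × (1 ft² / 0.09290 m²) = 0.8610 ft²

0.861 ft²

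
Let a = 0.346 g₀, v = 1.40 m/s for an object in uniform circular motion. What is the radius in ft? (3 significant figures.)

Rearranging: r = v²/a.
a = 0.346 g₀ = 3.393 m/s²; v = 1.40 m/s.
r = 0.5776 m
0.5776 m × (1 ft / 0.3048 m) = 1.895 ft

1.90 ft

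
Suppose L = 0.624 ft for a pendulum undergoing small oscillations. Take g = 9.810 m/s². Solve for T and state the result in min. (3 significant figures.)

0.0146 min

T is given directly by: T = 2π√(L/g).
L = 0.624 ft = 0.1902 m; g = 9.810 m/s².
T = 0.8749 s
0.8749 s × (1 min / 60.00 s) = 0.01458 min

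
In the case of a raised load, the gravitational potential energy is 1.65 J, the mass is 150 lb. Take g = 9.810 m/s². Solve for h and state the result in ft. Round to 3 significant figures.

Rearranging: h = PE/(m·g).
PE = 1.65 J; m = 150 lb = 68.04 kg; g = 9.810 m/s².
h = 0.002472 m
0.002472 m × (1 ft / 0.3048 m) = 0.008110 ft

0.00811 ft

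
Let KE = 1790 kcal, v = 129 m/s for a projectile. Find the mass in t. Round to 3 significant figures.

Rearranging: m = 2·KE/v².
KE = 1790 kcal = 7.489×10^6 J; v = 129 m/s.
m = 900.1 kg
900.1 kg × (1 t / 1000 kg) = 0.9001 t

0.900 t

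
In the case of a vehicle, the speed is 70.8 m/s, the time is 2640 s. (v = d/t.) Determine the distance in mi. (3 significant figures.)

Solving v = d/t for d: d = v·t.
v = 70.8 m/s; t = 2640 s.
d = 1.869×10^5 m
1.869×10^5 m × (1 mi / 1609 m) = 116.1 mi

116 mi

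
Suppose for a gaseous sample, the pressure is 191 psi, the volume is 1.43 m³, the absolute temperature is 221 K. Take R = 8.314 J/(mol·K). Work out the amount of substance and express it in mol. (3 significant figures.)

From the ideal-gas law: n = PV/(RT).
P = 191 psi = 1.317×10^6 Pa; V = 1.43 m³; T = 221 K; R = 8.314 J/(mol·K).
n = 1025 mol

1020 mol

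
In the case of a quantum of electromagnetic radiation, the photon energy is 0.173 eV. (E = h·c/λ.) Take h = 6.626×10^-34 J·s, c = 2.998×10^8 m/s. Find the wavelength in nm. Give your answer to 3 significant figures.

Rearranging E = h·c/λ for λ: λ = hc/E.
E = 0.173 eV = 2.772×10^-20 J; h = 6.626×10^-34 J·s; c = 2.998×10^8 m/s.
λ = 7.167×10^-6 m
7.167×10^-6 m × (1 nm / 1.000×10^-9 m) = 7167 nm

7170 nm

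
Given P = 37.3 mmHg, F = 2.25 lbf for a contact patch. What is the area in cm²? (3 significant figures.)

Solving P = F/A for A: A = F/P.
P = 37.3 mmHg = 4973 Pa; F = 2.25 lbf = 10.01 N.
A = 0.002013 m²
0.002013 m² × (1 cm² / 1.000×10^-4 m²) = 20.13 cm²

20.1 cm²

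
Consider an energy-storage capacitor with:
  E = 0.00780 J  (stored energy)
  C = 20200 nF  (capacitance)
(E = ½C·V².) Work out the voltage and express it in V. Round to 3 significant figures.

Rearranging: V = √(2E/C).
E = 0.00780 J; C = 20200 nF = 2.020×10^-5 F.
V = 27.79 V  (the unit combination reduces to kg·m²/(A·s³) = V)

27.8 V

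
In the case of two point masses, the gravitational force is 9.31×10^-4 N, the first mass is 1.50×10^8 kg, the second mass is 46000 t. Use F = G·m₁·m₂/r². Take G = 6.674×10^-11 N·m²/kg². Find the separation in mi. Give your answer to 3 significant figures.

From Newton's law of gravitation: r = √(G·m₁m₂/F).
F = 9.31×10^-4 N; m₁ = 1.50×10^8 kg; m₂ = 46000 t = 4.600×10^7 kg; G = 6.674×10^-11 N·m²/kg².
r = 22240 m
22240 m × (1 mi / 1609 m) = 13.82 mi

13.8 mi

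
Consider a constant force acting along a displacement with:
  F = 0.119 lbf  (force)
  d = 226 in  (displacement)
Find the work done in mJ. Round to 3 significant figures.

Directly: W = F·d.
F = 0.119 lbf = 0.5293 N; d = 226 in = 5.740 m.
W = 3.039 J
3.039 J × (1 mJ / 0.001000 J) = 3039 mJ

3040 mJ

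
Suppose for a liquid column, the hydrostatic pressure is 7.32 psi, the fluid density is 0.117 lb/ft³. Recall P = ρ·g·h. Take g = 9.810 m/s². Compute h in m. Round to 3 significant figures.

Rearranging P = ρ·g·h for h: h = P/(ρ·g).
P = 7.32 psi = 50470 Pa; ρ = 0.117 lb/ft³ = 1.874 kg/m³; g = 9.810 m/s².
h = 2745 m

2750 m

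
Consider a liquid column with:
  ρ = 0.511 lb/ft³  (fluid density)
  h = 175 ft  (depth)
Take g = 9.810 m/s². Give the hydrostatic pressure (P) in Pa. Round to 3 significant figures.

P is given directly by: P = ρgh.
ρ = 0.511 lb/ft³ = 8.185 kg/m³; h = 175 ft = 53.34 m; g = 9.810 m/s².
P = 4283 Pa

4280 Pa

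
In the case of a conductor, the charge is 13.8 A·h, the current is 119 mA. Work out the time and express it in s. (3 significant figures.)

4.17×10^5 s

Rearranging q = I·t for t: t = q/I.
q = 13.8 A·h = 49680 C; I = 119 mA = 0.1190 A.
t = 4.175×10^5 s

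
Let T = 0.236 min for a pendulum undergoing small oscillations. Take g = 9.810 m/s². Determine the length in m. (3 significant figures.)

49.8 m

Solving T = 2π√(L/g) for L: L = g·(T/2π)².
T = 0.236 min = 14.16 s; g = 9.810 m/s².
L = 49.82 m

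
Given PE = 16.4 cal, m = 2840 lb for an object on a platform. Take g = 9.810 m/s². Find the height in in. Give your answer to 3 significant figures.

Solving PE = m·g·h for h: h = PE/(m·g).
PE = 16.4 cal = 68.62 J; m = 2840 lb = 1288 kg; g = 9.810 m/s².
h = 0.005430 m
0.005430 m × (1 in / 0.02540 m) = 0.2138 in

0.214 in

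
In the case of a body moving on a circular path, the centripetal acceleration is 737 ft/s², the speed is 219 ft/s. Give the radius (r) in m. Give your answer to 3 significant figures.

19.8 m

Solving a = v²/r for r: r = v²/a.
a = 737 ft/s² = 224.6 m/s²; v = 219 ft/s = 66.75 m/s.
r = 19.84 m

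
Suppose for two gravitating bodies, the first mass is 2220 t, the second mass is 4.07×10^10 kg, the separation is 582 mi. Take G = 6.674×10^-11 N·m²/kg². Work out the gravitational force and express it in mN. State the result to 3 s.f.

From Newton's law of gravitation: F = Gm₁m₂/r².
m₁ = 2220 t = 2.220×10^6 kg; m₂ = 4.07×10^10 kg; r = 582 mi = 9.366×10^5 m; G = 6.674×10^-11 N·m²/kg².
F = 6.874×10^-6 N
6.874×10^-6 N × (1 mN / 0.001000 N) = 0.006874 mN

0.00687 mN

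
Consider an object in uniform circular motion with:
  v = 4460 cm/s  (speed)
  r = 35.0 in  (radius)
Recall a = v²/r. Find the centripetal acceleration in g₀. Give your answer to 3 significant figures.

Directly: a = v²/r.
v = 4460 cm/s = 44.60 m/s; r = 35.0 in = 0.8890 m.
a = 2238 m/s²
2238 m/s² × (1 g₀ / 9.807 m/s²) = 228.2 g₀

228 g₀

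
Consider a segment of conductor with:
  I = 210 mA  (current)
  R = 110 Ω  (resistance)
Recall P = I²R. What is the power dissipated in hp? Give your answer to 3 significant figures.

Directly: P = I²R.
I = 210 mA = 0.2100 A; R = 110 Ω.
P = 4.851 W
4.851 W × (1 hp / 745.7 W) = 0.006505 hp

0.00651 hp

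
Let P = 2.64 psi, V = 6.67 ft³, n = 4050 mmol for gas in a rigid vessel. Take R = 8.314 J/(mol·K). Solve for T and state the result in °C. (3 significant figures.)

-171 °C

Rearranging PV = nRT for T: T = PV/(nR).
P = 2.64 psi = 18202 Pa; V = 6.67 ft³ = 0.1889 m³; n = 4050 mmol = 4.050 mol; R = 8.314 J/(mol·K).
T = 102.1 K
102.1 K − 273.15 = -171.0 °C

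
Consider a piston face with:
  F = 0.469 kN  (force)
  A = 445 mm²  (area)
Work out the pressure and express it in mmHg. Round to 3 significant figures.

7910 mmHg

Directly: P = F/A.
F = 0.469 kN = 469.0 N; A = 445 mm² = 4.450×10^-4 m².
P = 1.054×10^6 Pa  (the unit combination reduces to kg/(m·s²) = Pa)
1.054×10^6 Pa × (1 mmHg / 133.3 Pa) = 7905 mmHg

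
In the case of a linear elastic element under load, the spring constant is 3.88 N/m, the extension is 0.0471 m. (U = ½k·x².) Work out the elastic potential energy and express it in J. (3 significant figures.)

0.00430 J

Directly: U = ½kx².
k = 3.88 N/m; x = 0.0471 m.
U = 0.004304 J  (the unit combination reduces to kg·m²/s² = J)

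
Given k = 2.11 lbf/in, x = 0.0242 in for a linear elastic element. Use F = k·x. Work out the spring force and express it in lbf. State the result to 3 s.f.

0.0511 lbf

F is given directly by: F = kx.
k = 2.11 lbf/in = 369.5 N/m; x = 0.0242 in = 6.147×10^-4 m.
F = 0.2271 N
0.2271 N × (1 lbf / 4.448 N) = 0.05106 lbf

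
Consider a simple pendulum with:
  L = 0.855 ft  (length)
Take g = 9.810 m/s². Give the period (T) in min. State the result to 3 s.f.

T is given directly by: T = 2π√(L/g).
L = 0.855 ft = 0.2606 m; g = 9.810 m/s².
T = 1.024 s
1.024 s × (1 min / 60.00 s) = 0.01707 min

0.0171 min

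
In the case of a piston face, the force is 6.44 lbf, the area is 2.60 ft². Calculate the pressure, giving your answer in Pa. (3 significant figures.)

119 Pa

P is given directly by: P = F/A.
F = 6.44 lbf = 28.65 N; A = 2.60 ft² = 0.2415 m².
P = 118.6 Pa  (the unit combination reduces to kg/(m·s²) = Pa)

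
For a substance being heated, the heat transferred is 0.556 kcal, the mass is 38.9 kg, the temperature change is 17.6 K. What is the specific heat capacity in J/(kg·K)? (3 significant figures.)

Solving Q = m·c·ΔT for c: c = Q/(m·ΔT).
Q = 0.556 kcal = 2326 J; m = 38.9 kg; ΔT = 17.6 K.
c = 3.398 J/(kg·K)

3.40 J/(kg·K)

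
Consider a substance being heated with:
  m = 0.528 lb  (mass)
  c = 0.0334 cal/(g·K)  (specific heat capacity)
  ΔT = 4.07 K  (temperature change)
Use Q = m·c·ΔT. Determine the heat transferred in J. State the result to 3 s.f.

136 J

Directly: Q = mcΔT.
m = 0.528 lb = 0.2395 kg; c = 0.0334 cal/(g·K) = 139.7 J/(kg·K); ΔT = 4.07 K.
Q = 136.2 J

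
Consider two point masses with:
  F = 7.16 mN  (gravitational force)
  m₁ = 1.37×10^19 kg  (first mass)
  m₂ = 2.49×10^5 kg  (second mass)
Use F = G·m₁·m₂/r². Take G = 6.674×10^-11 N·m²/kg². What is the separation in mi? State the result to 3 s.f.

Solving F = G·m₁·m₂/r² for r: r = √(G·m₁m₂/F).
F = 7.16 mN = 0.007160 N; m₁ = 1.37×10^19 kg; m₂ = 2.49×10^5 kg; G = 6.674×10^-11 N·m²/kg².
r = 1.783×10^8 m
1.783×10^8 m × (1 mi / 1609 m) = 1.108×10^5 mi

1.11×10^5 mi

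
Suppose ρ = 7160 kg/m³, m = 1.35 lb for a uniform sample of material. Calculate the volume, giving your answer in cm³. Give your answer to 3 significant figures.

Rearranging: V = m/ρ.
ρ = 7160 kg/m³; m = 1.35 lb = 0.6123 kg.
V = 8.552×10^-5 m³
8.552×10^-5 m³ × (1 cm³ / 1.000×10^-6 m³) = 85.52 cm³

85.5 cm³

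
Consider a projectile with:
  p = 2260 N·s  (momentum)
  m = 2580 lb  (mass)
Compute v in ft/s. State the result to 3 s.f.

6.34 ft/s

Rearranging: v = p/m.
p = 2260 N·s = 2260 kg·m/s; m = 2580 lb = 1170 kg.
v = 1.931 m/s
1.931 m/s × (1 ft/s / 0.3048 m/s) = 6.336 ft/s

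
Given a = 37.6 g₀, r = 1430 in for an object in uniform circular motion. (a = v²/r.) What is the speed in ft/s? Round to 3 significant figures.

Rearranging a = v²/r for v: v = √(a·r).
a = 37.6 g₀ = 368.7 m/s²; r = 1430 in = 36.32 m.
v = 115.7 m/s
115.7 m/s × (1 ft/s / 0.3048 m/s) = 379.7 ft/s

380 ft/s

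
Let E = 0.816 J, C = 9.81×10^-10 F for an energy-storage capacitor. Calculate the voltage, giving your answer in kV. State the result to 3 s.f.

Rearranging E = ½C·V² for V: V = √(2E/C).
E = 0.816 J; C = 9.81×10^-10 F.
V = 40787 V
40787 V × (1 kV / 1000 V) = 40.79 kV

40.8 kV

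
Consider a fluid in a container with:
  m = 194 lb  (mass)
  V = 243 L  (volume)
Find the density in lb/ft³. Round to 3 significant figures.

22.6 lb/ft³

Directly: ρ = m/V.
m = 194 lb = 88.00 kg; V = 243 L = 0.2430 m³.
ρ = 362.1 kg/m³
362.1 kg/m³ × (1 lb/ft³ / 16.02 kg/m³) = 22.61 lb/ft³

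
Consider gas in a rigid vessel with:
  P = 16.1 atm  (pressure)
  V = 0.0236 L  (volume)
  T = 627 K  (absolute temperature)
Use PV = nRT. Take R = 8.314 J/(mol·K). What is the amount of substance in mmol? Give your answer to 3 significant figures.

7.39 mmol

Solving PV = nRT for n: n = PV/(RT).
P = 16.1 atm = 1.631×10^6 Pa; V = 0.0236 L = 2.360×10^-5 m³; T = 627 K; R = 8.314 J/(mol·K).
n = 0.007385 mol
0.007385 mol × (1 mmol / 0.001000 mol) = 7.385 mmol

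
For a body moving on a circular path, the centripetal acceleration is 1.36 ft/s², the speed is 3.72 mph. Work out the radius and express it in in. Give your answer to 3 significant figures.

Rearranging: r = v²/a.
a = 1.36 ft/s² = 0.4145 m/s²; v = 3.72 mph = 1.663 m/s.
r = 6.672 m
6.672 m × (1 in / 0.02540 m) = 262.7 in

263 in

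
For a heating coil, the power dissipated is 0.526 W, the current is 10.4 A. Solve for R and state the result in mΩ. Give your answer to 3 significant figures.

4.86 mΩ

Solving P = I²R for R: R = P/I².
P = 0.526 W; I = 10.4 A.
R = 0.004863 Ω
0.004863 Ω × (1 mΩ / 0.001000 Ω) = 4.863 mΩ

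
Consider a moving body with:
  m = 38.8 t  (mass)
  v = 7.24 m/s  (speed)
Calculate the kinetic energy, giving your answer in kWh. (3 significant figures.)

Directly: KE = ½mv².
m = 38.8 t = 38800 kg; v = 7.24 m/s.
KE = 1.017×10^6 J
1.017×10^6 J × (1 kWh / 3.600×10^6 J) = 0.2825 kWh

0.282 kWh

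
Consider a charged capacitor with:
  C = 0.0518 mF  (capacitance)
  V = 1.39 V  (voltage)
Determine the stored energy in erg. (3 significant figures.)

500 erg

Directly: E = ½CV².
C = 0.0518 mF = 5.180×10^-5 F; V = 1.39 V.
E = 5.004×10^-5 J  (the unit combination reduces to kg·m²/s² = J)
5.004×10^-5 J × (1 erg / 1.000×10^-7 J) = 500.4 erg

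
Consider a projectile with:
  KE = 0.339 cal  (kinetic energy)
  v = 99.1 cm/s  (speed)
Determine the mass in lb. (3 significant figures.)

6.37 lb

Rearranging KE = ½mv² for m: m = 2·KE/v².
KE = 0.339 cal = 1.418 J; v = 99.1 cm/s = 0.9910 m/s.
m = 2.889 kg
2.889 kg × (1 lb / 0.4536 kg) = 6.368 lb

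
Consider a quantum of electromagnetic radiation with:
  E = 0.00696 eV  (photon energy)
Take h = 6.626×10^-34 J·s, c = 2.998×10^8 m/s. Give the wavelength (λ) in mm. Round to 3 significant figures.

0.178 mm

Rearranging: λ = hc/E.
E = 0.00696 eV = 1.115×10^-21 J; h = 6.626×10^-34 J·s; c = 2.998×10^8 m/s.
λ = 1.781×10^-4 m
1.781×10^-4 m × (1 mm / 0.001000 m) = 0.1781 mm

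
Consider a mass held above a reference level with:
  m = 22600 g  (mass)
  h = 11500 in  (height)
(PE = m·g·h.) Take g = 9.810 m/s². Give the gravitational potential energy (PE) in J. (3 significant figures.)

PE is given directly by: PE = mgh.
m = 22600 g = 22.60 kg; h = 11500 in = 292.1 m; g = 9.810 m/s².
PE = 64760 J

64800 J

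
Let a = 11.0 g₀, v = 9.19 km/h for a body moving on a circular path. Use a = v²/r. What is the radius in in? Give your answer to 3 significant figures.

Rearranging a = v²/r for r: r = v²/a.
a = 11.0 g₀ = 107.9 m/s²; v = 9.19 km/h = 2.553 m/s.
r = 0.06041 m
0.06041 m × (1 in / 0.02540 m) = 2.378 in

2.38 in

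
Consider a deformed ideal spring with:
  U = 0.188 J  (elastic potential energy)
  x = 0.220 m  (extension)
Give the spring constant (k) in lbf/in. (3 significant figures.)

0.0444 lbf/in

Rearranging U = ½k·x² for k: k = 2U/x².
U = 0.188 J; x = 0.220 m.
k = 7.769 N/m
7.769 N/m × (1 lbf/in / 175.1 N/m) = 0.04436 lbf/in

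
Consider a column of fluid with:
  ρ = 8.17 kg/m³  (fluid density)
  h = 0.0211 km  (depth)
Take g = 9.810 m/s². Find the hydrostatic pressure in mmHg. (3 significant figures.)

Directly: P = ρgh.
ρ = 8.17 kg/m³; h = 0.0211 km = 21.10 m; g = 9.810 m/s².
P = 1691 Pa
1691 Pa × (1 mmHg / 133.3 Pa) = 12.68 mmHg

12.7 mmHg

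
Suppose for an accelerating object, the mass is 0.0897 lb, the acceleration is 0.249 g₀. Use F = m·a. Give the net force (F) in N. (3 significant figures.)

0.0994 N

From Newton's second law: F = m·a.
m = 0.0897 lb = 0.04069 kg; a = 0.249 g₀ = 2.442 m/s².
F = 0.09935 N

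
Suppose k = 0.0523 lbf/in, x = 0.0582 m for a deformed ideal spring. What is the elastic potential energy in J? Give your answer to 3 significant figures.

0.0155 J

U is given directly by: U = ½kx².
k = 0.0523 lbf/in = 9.159 N/m; x = 0.0582 m.
U = 0.01551 J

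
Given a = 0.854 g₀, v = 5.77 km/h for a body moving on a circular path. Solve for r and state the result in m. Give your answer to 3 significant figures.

Solving a = v²/r for r: r = v²/a.
a = 0.854 g₀ = 8.375 m/s²; v = 5.77 km/h = 1.603 m/s.
r = 0.3067 m

0.307 m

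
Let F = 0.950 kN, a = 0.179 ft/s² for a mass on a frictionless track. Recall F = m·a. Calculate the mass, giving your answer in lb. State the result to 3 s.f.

Rearranging F = m·a for m: m = F/a.
F = 0.950 kN = 950.0 N; a = 0.179 ft/s² = 0.05456 m/s².
m = 17412 kg
17412 kg × (1 lb / 0.4536 kg) = 38388 lb

38400 lb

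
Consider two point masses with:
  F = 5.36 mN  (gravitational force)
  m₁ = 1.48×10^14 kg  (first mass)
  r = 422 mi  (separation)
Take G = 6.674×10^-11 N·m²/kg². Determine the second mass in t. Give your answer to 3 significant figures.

250 t

From Newton's law of gravitation: m₂ = F·r²/(G·m₁).
F = 5.36 mN = 0.005360 N; m₁ = 1.48×10^14 kg; r = 422 mi = 6.791×10^5 m; G = 6.674×10^-11 N·m²/kg².
m₂ = 2.503×10^5 kg
2.503×10^5 kg × (1 t / 1000 kg) = 250.3 t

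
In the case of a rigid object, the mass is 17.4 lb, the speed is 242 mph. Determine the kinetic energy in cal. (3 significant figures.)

KE is given directly by: KE = ½mv².
m = 17.4 lb = 7.893 kg; v = 242 mph = 108.2 m/s.
KE = 46186 J  (the unit combination reduces to kg·m²/s² = J)
46186 J × (1 cal / 4.184 J) = 11039 cal

11000 cal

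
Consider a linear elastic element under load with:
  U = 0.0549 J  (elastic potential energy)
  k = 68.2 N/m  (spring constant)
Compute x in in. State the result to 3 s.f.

1.58 in

Rearranging: x = √(2U/k).
U = 0.0549 J; k = 68.2 N/m.
x = 0.04012 m
0.04012 m × (1 in / 0.02540 m) = 1.580 in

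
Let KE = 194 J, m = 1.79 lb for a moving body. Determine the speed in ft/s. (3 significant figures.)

71.7 ft/s

Rearranging KE = ½mv² for v: v = √(2·KE/m).
KE = 194 J; m = 1.79 lb = 0.8119 kg.
v = 21.86 m/s
21.86 m/s × (1 ft/s / 0.3048 m/s) = 71.72 ft/s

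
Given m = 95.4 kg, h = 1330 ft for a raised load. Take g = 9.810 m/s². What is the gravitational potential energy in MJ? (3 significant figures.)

0.379 MJ

PE is given directly by: PE = mgh.
m = 95.4 kg; h = 1330 ft = 405.4 m; g = 9.810 m/s².
PE = 3.794×10^5 J
3.794×10^5 J × (1 MJ / 1.000×10^6 J) = 0.3794 MJ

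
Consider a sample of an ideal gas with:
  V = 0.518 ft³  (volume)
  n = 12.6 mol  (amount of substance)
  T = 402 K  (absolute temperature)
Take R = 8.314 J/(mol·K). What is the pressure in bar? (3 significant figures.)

28.7 bar

From the ideal-gas law: P = nRT/V.
V = 0.518 ft³ = 0.01467 m³; n = 12.6 mol; T = 402 K; R = 8.314 J/(mol·K).
P = 2.871×10^6 Pa  (the unit combination reduces to kg/(m·s²) = Pa)
2.871×10^6 Pa × (1 bar / 1.000×10^5 Pa) = 28.71 bar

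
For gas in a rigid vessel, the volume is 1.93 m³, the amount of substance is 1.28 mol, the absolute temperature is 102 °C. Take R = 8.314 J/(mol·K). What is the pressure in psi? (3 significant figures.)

P is given directly by: P = nRT/V.
V = 1.93 m³; n = 1.28 mol; T = 102 °C = 375.1 K; R = 8.314 J/(mol·K).
P = 2069 Pa
2069 Pa × (1 psi / 6895 Pa) = 0.3000 psi

0.300 psi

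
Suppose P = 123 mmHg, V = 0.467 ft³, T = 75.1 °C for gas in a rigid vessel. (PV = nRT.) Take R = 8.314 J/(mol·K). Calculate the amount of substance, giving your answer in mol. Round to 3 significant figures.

From the ideal-gas law: n = PV/(RT).
P = 123 mmHg = 16399 Pa; V = 0.467 ft³ = 0.01322 m³; T = 75.1 °C = 348.2 K; R = 8.314 J/(mol·K).
n = 0.07490 mol

0.0749 mol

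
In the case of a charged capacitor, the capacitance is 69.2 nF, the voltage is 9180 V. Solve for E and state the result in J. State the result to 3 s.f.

2.92 J

E is given directly by: E = ½CV².
C = 69.2 nF = 6.920×10^-8 F; V = 9180 V.
E = 2.916 J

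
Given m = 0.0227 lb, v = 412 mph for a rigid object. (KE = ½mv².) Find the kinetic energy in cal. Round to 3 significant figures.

41.7 cal

KE is given directly by: KE = ½mv².
m = 0.0227 lb = 0.01030 kg; v = 412 mph = 184.2 m/s.
KE = 174.6 J
174.6 J × (1 cal / 4.184 J) = 41.74 cal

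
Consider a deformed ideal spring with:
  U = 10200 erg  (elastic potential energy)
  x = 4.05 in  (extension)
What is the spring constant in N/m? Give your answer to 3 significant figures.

Solving U = ½k·x² for k: k = 2U/x².
U = 10200 erg = 0.001020 J; x = 4.05 in = 0.1029 m.
k = 0.1928 N/m

0.193 N/m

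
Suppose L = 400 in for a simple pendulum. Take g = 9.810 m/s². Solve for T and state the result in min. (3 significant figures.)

T is given directly by: T = 2π√(L/g).
L = 400 in = 10.16 m; g = 9.810 m/s².
T = 6.394 s
6.394 s × (1 min / 60.00 s) = 0.1066 min

0.107 min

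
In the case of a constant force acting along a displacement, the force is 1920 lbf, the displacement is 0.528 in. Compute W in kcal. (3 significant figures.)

W is given directly by: W = F·d.
F = 1920 lbf = 8541 N; d = 0.528 in = 0.01341 m.
W = 114.5 J
114.5 J × (1 kcal / 4184 J) = 0.02738 kcal

0.0274 kcal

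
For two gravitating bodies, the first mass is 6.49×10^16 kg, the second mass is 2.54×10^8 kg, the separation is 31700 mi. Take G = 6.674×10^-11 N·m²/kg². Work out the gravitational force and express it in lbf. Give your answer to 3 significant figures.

Directly: F = Gm₁m₂/r².
m₁ = 6.49×10^16 kg; m₂ = 2.54×10^8 kg; r = 31700 mi = 5.102×10^7 m; G = 6.674×10^-11 N·m²/kg².
F = 0.4227 N
0.4227 N × (1 lbf / 4.448 N) = 0.09503 lbf

0.0950 lbf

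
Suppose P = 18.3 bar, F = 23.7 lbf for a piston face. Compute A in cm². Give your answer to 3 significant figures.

Rearranging P = F/A for A: A = F/P.
P = 18.3 bar = 1.830×10^6 Pa; F = 23.7 lbf = 105.4 N.
A = 5.761×10^-5 m²
5.761×10^-5 m² × (1 cm² / 1.000×10^-4 m²) = 0.5761 cm²

0.576 cm²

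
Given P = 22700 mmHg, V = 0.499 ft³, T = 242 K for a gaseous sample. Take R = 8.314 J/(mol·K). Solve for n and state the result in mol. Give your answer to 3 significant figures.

21.3 mol

Solving PV = nRT for n: n = PV/(RT).
P = 22700 mmHg = 3.026×10^6 Pa; V = 0.499 ft³ = 0.01413 m³; T = 242 K; R = 8.314 J/(mol·K).
n = 21.25 mol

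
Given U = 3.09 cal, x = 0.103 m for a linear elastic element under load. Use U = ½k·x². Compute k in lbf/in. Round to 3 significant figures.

13.9 lbf/in

Rearranging U = ½k·x² for k: k = 2U/x².
U = 3.09 cal = 12.93 J; x = 0.103 m.
k = 2437 N/m
2437 N/m × (1 lbf/in / 175.1 N/m) = 13.92 lbf/in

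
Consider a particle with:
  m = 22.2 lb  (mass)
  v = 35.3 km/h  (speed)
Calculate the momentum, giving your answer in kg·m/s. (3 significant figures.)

p is given directly by: p = mv.
m = 22.2 lb = 10.07 kg; v = 35.3 km/h = 9.806 m/s.
p = 98.74 kg·m/s  (the unit combination reduces to kg·m/s = kg·m/s)

98.7 kg·m/s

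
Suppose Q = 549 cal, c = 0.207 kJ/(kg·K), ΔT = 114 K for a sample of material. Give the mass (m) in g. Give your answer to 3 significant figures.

Solving Q = m·c·ΔT for m: m = Q/(c·ΔT).
Q = 549 cal = 2297 J; c = 0.207 kJ/(kg·K) = 207.0 J/(kg·K); ΔT = 114 K.
m = 0.09734 kg
0.09734 kg × (1 g / 0.001000 kg) = 97.34 g

97.3 g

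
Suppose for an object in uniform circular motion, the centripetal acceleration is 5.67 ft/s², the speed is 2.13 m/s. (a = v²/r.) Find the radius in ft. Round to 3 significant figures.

8.61 ft

Rearranging: r = v²/a.
a = 5.67 ft/s² = 1.728 m/s²; v = 2.13 m/s.
r = 2.625 m
2.625 m × (1 ft / 0.3048 m) = 8.613 ft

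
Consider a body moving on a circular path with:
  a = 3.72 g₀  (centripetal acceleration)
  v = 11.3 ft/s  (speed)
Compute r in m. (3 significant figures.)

0.325 m

Rearranging a = v²/r for r: r = v²/a.
a = 3.72 g₀ = 36.48 m/s²; v = 11.3 ft/s = 3.444 m/s.
r = 0.3252 m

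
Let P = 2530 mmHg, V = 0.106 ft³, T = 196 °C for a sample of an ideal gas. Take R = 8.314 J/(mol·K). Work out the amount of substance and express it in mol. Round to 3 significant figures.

From the ideal-gas law: n = PV/(RT).
P = 2530 mmHg = 3.373×10^5 Pa; V = 0.106 ft³ = 0.003002 m³; T = 196 °C = 469.1 K; R = 8.314 J/(mol·K).
n = 0.2596 mol

0.260 mol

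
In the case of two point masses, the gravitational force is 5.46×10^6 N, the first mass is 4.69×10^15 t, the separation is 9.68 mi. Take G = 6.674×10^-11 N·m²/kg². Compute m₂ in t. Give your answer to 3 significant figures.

Solving F = G·m₁·m₂/r² for m₂: m₂ = F·r²/(G·m₁).
F = 5.46×10^6 N; m₁ = 4.69×10^15 t = 4.690×10^18 kg; r = 9.68 mi = 15578 m; G = 6.674×10^-11 N·m²/kg².
m₂ = 4.233×10^6 kg
4.233×10^6 kg × (1 t / 1000 kg) = 4233 t

4230 t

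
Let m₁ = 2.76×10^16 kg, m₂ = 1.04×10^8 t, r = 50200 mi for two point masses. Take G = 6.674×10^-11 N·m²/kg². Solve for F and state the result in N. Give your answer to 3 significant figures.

From Newton's law of gravitation: F = Gm₁m₂/r².
m₁ = 2.76×10^16 kg; m₂ = 1.04×10^8 t = 1.040×10^11 kg; r = 50200 mi = 8.079×10^7 m; G = 6.674×10^-11 N·m²/kg².
F = 29.35 N

29.4 N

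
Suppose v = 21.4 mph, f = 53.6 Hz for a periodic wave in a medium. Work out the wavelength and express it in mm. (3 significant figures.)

178 mm

Rearranging v = f·λ for λ: λ = v/f.
v = 21.4 mph = 9.567 m/s; f = 53.6 Hz.
λ = 0.1785 m
0.1785 m × (1 mm / 0.001000 m) = 178.5 mm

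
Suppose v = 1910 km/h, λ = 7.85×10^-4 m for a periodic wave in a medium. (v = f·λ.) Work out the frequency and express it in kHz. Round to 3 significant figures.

Rearranging v = f·λ for f: f = v/λ.
v = 1910 km/h = 530.6 m/s; λ = 7.85×10^-4 m.
f = 6.759×10^5 Hz
6.759×10^5 Hz × (1 kHz / 1000 Hz) = 675.9 kHz

676 kHz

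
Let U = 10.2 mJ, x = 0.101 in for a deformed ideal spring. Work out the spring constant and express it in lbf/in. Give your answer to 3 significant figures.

17.7 lbf/in

Rearranging U = ½k·x² for k: k = 2U/x².
U = 10.2 mJ = 0.01020 J; x = 0.101 in = 0.002565 m.
k = 3100 N/m
3100 N/m × (1 lbf/in / 175.1 N/m) = 17.70 lbf/in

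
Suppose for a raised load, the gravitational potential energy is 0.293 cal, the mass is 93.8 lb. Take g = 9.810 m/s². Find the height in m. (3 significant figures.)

0.00294 m

Solving PE = m·g·h for h: h = PE/(m·g).
PE = 0.293 cal = 1.226 J; m = 93.8 lb = 42.55 kg; g = 9.810 m/s².
h = 0.002937 m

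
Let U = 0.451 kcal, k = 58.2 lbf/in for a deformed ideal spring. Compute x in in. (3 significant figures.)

Rearranging U = ½k·x² for x: x = √(2U/k).
U = 0.451 kcal = 1887 J; k = 58.2 lbf/in = 10192 N/m.
x = 0.6085 m
0.6085 m × (1 in / 0.02540 m) = 23.96 in

24.0 in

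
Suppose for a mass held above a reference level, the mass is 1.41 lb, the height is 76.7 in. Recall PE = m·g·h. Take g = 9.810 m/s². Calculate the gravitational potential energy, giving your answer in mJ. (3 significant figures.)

12200 mJ

PE is given directly by: PE = mgh.
m = 1.41 lb = 0.6396 kg; h = 76.7 in = 1.948 m; g = 9.810 m/s².
PE = 12.22 J
12.22 J × (1 mJ / 0.001000 J) = 12223 mJ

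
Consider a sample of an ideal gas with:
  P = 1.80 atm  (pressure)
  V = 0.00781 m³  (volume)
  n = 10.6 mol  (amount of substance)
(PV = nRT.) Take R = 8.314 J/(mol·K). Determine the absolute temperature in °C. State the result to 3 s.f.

Solving PV = nRT for T: T = PV/(nR).
P = 1.80 atm = 1.824×10^5 Pa; V = 0.00781 m³; n = 10.6 mol; R = 8.314 J/(mol·K).
T = 16.16 K
16.16 K − 273.15 = -257.0 °C

-257 °C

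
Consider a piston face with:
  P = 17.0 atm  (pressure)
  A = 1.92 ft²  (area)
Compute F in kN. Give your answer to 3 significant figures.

Rearranging P = F/A for F: F = P·A.
P = 17.0 atm = 1.723×10^6 Pa; A = 1.92 ft² = 0.1784 m².
F = 3.073×10^5 N
3.073×10^5 N × (1 kN / 1000 N) = 307.3 kN

307 kN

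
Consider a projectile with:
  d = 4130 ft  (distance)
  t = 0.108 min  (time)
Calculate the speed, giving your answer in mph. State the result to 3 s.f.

v is given directly by: v = d/t.
d = 4130 ft = 1259 m; t = 0.108 min = 6.480 s.
v = 194.3 m/s
194.3 m/s × (1 mph / 0.4470 m/s) = 434.6 mph

435 mph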